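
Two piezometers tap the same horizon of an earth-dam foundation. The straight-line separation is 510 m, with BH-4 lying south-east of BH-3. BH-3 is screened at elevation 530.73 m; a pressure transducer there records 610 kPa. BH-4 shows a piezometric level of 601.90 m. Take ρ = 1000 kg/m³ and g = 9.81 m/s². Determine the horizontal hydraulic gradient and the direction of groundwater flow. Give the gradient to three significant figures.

i ≈ 0.0176; groundwater flows toward the north-west

Pressure head at BH-3: ψ = P/(ρg) = 610×1000 / (1000 × 9.81) = 62.18 m.
Total head at BH-3: h = z + ψ = 530.73 + 62.18 = 592.91 m.
Total head at BH-4: h = 601.90 m (water level in the piezometer is the total head).
Head difference: h(BH-3) − h(BH-4) = 592.91 − 601.90 = -8.99 m.
Hydraulic gradient: i = |Δh| / L = 8.99 / 510 = 0.0176.
Flow is from higher to lower head: from BH-4 toward BH-3, i.e. toward the north-west.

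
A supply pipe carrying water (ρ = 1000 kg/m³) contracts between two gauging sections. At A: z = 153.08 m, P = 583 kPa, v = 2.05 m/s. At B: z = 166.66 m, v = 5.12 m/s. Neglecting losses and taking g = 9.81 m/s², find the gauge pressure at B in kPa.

P₂ ≈ 439 kPa

Pressure head at A: ψ₁ = P₁/(ρg) = 583×1000 / (1000 × 9.81) = 59.43 m.
Velocity heads: v₁²/2g = 2.05²/19.62 = 0.214 m; v₂²/2g = 5.12²/19.62 = 1.336 m.
Total head H = z₁ + ψ₁ + v₁²/2g = 153.08 + 59.43 + 0.214 = 212.72 m.
ψ₂ = H − z₂ − v₂²/2g = 212.72 − 166.66 − 1.336 = 44.72 m.
P₂ = ρgψ₂ = 1000 × 9.81 × 44.72 ≈ 439 kPa.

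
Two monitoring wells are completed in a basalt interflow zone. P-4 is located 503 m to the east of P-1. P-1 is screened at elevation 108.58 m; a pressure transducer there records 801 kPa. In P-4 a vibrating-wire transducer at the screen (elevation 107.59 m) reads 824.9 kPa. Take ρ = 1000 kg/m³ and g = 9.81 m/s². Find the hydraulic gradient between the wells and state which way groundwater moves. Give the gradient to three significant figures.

Pressure head at P-1: ψ = P/(ρg) = 801×1000 / (1000 × 9.81) = 81.65 m.
Total head at P-1: h = z + ψ = 108.58 + 81.65 = 190.23 m.
Pressure head at P-4: ψ = P/(ρg) = 824.9×1000 / (1000 × 9.81) = 84.09 m.
Total head at P-4: h = z + ψ = 107.59 + 84.09 = 191.68 m.
Head difference: h(P-1) − h(P-4) = 190.23 − 191.68 = -1.45 m.
Hydraulic gradient: i = |Δh| / L = 1.45 / 503 = 0.00288.
Flow is from higher to lower head: from P-4 toward P-1, i.e. toward the west.

i ≈ 0.00288; groundwater flows toward the west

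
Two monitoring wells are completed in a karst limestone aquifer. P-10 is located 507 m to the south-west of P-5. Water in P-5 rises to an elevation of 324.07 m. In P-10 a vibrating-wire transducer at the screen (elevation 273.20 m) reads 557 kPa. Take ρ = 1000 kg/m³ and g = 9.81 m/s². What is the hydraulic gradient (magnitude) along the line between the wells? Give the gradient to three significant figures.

i ≈ 0.0117

Total head at P-5: h = 324.07 m (water level in the piezometer is the total head).
Pressure head at P-10: ψ = P/(ρg) = 557×1000 / (1000 × 9.81) = 56.78 m.
Total head at P-10: h = z + ψ = 273.20 + 56.78 = 329.98 m.
Head difference: h(P-5) − h(P-10) = 324.07 − 329.98 = -5.91 m.
Hydraulic gradient: i = |Δh| / L = 5.91 / 507 = 0.0117.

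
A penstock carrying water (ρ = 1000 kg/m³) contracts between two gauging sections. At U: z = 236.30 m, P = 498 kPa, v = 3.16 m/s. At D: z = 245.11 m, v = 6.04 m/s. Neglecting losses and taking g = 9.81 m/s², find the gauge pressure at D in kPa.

Pressure head at U: ψ₁ = P₁/(ρg) = 498×1000 / (1000 × 9.81) = 50.76 m.
Velocity heads: v₁²/2g = 3.16²/19.62 = 0.509 m; v₂²/2g = 6.04²/19.62 = 1.859 m.
Total head H = z₁ + ψ₁ + v₁²/2g = 236.30 + 50.76 + 0.509 = 287.57 m.
ψ₂ = H − z₂ − v₂²/2g = 287.57 − 245.11 − 1.859 = 40.60 m.
P₂ = ρgψ₂ = 1000 × 9.81 × 40.60 ≈ 398 kPa.

P₂ ≈ 398 kPa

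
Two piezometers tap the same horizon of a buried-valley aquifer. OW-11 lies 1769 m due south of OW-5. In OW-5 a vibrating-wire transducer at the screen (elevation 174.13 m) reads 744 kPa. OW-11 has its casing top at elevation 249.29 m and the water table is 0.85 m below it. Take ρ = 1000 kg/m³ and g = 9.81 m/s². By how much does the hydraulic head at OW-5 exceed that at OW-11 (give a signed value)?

Δh ≈ 1.53 m

Pressure head at OW-5: ψ = P/(ρg) = 744×1000 / (1000 × 9.81) = 75.84 m.
Total head at OW-5: h = z + ψ = 174.13 + 75.84 = 249.97 m.
Total head at OW-11: h = 249.29 − 0.85 = 248.44 m.
Head difference: h(OW-5) − h(OW-11) = 249.97 − 248.44 = 1.53 m.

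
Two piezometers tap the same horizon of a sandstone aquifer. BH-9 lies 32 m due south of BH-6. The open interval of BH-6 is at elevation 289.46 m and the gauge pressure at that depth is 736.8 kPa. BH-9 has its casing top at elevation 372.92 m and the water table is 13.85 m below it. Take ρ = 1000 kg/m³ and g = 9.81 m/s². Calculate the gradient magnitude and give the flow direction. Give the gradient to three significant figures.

Pressure head at BH-6: ψ = P/(ρg) = 736.8×1000 / (1000 × 9.81) = 75.11 m.
Total head at BH-6: h = z + ψ = 289.46 + 75.11 = 364.57 m.
Total head at BH-9: h = 372.92 − 13.85 = 359.07 m.
Head difference: h(BH-6) − h(BH-9) = 364.57 − 359.07 = 5.50 m.
Hydraulic gradient: i = |Δh| / L = 5.50 / 32 = 0.172.
Flow is from higher to lower head: from BH-6 toward BH-9, i.e. toward the south.

i ≈ 0.172; groundwater flows toward the south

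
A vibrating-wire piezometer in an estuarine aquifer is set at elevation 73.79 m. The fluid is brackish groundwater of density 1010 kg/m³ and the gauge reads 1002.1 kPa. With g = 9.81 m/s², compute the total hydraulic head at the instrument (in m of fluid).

ψ = P/(ρg) = 1002.1×1000 / (1010 × 9.81) = 101.14 m.
h = z + ψ = 73.79 + 101.14 = 174.93 m.

h ≈ 174.93 m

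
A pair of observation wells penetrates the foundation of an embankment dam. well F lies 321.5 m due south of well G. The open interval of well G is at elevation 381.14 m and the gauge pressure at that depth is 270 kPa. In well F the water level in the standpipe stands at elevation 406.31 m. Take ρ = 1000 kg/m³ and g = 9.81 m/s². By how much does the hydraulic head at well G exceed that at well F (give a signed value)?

Δh ≈ 2.35 m

Pressure head at well G: ψ = P/(ρg) = 270×1000 / (1000 × 9.81) = 27.52 m.
Total head at well G: h = z + ψ = 381.14 + 27.52 = 408.66 m.
Total head at well F: h = 406.31 m (water level in the piezometer is the total head).
Head difference: h(well G) − h(well F) = 408.66 − 406.31 = 2.35 m.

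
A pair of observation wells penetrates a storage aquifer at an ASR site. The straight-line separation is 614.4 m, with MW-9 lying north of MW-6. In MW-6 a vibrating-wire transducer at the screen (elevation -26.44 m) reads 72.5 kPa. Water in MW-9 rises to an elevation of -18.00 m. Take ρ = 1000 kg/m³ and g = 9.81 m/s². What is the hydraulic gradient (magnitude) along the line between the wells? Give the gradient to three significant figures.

i ≈ 0.00171

Pressure head at MW-6: ψ = P/(ρg) = 72.5×1000 / (1000 × 9.81) = 7.39 m.
Total head at MW-6: h = z + ψ = -26.44 + 7.39 = -19.05 m.
Total head at MW-9: h = -18.00 m (water level in the piezometer is the total head).
Head difference: h(MW-6) − h(MW-9) = -19.05 − (-18.00) = -1.05 m.
Hydraulic gradient: i = |Δh| / L = 1.05 / 614.4 = 0.00171.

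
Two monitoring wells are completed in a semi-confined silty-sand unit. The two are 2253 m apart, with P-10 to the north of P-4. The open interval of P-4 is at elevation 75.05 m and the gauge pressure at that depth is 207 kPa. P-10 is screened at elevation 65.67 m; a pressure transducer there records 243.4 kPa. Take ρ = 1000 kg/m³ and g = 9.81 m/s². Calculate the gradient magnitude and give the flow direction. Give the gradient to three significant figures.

Pressure head at P-4: ψ = P/(ρg) = 207×1000 / (1000 × 9.81) = 21.10 m.
Total head at P-4: h = z + ψ = 75.05 + 21.10 = 96.15 m.
Pressure head at P-10: ψ = P/(ρg) = 243.4×1000 / (1000 × 9.81) = 24.81 m.
Total head at P-10: h = z + ψ = 65.67 + 24.81 = 90.48 m.
Head difference: h(P-4) − h(P-10) = 96.15 − 90.48 = 5.67 m.
Hydraulic gradient: i = |Δh| / L = 5.67 / 2253 = 0.00252.
Flow is from higher to lower head: from P-4 toward P-10, i.e. toward the north.

i ≈ 0.00252; groundwater flows toward the north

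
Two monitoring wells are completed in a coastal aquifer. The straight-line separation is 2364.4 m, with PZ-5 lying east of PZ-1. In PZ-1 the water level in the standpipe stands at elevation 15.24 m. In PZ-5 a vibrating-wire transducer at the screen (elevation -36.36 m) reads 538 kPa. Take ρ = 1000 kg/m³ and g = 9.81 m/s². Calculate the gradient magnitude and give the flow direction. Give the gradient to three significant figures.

Total head at PZ-1: h = 15.24 m (water level in the piezometer is the total head).
Pressure head at PZ-5: ψ = P/(ρg) = 538×1000 / (1000 × 9.81) = 54.84 m.
Total head at PZ-5: h = z + ψ = -36.36 + 54.84 = 18.48 m.
Head difference: h(PZ-1) − h(PZ-5) = 15.24 − 18.48 = -3.24 m.
Hydraulic gradient: i = |Δh| / L = 3.24 / 2364.4 = 0.00137.
Flow is from higher to lower head: from PZ-5 toward PZ-1, i.e. toward the west.

i ≈ 0.00137; groundwater flows toward the west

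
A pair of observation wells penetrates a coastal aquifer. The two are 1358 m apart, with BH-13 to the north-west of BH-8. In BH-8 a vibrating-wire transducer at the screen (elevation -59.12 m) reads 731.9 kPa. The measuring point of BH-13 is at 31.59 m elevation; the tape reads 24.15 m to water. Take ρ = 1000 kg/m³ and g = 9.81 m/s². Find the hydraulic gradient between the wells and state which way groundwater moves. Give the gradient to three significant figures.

i ≈ 0.00593; groundwater flows toward the north-west

Pressure head at BH-8: ψ = P/(ρg) = 731.9×1000 / (1000 × 9.81) = 74.61 m.
Total head at BH-8: h = z + ψ = -59.12 + 74.61 = 15.49 m.
Total head at BH-13: h = 31.59 − 24.15 = 7.44 m.
Head difference: h(BH-8) − h(BH-13) = 15.49 − 7.44 = 8.05 m.
Hydraulic gradient: i = |Δh| / L = 8.05 / 1358 = 0.00593.
Flow is from higher to lower head: from BH-8 toward BH-13, i.e. toward the north-west.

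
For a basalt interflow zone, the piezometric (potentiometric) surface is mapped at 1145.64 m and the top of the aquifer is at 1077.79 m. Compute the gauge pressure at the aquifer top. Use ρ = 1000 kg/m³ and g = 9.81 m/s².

P ≈ 666 kPa

Pressure head at the aquifer top: ψ = h − z = 1145.64 − 1077.79 = 67.85 m.
P = ρgψ = 1000 × 9.81 × 67.85 = 665609 Pa ≈ 666 kPa.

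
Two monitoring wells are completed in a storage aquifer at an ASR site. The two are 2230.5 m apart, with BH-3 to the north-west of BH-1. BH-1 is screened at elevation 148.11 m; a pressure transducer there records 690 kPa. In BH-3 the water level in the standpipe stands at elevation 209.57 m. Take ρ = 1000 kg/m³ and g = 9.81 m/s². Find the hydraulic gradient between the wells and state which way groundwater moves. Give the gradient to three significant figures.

i ≈ 0.00398; groundwater flows toward the north-west

Pressure head at BH-1: ψ = P/(ρg) = 690×1000 / (1000 × 9.81) = 70.34 m.
Total head at BH-1: h = z + ψ = 148.11 + 70.34 = 218.45 m.
Total head at BH-3: h = 209.57 m (water level in the piezometer is the total head).
Head difference: h(BH-1) − h(BH-3) = 218.45 − 209.57 = 8.88 m.
Hydraulic gradient: i = |Δh| / L = 8.88 / 2230.5 = 0.00398.
Flow is from higher to lower head: from BH-1 toward BH-3, i.e. toward the north-west.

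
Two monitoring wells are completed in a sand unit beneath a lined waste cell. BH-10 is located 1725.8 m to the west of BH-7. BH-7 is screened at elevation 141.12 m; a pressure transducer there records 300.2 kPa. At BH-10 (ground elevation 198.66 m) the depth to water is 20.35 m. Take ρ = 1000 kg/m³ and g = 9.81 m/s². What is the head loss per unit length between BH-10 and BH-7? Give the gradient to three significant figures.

Pressure head at BH-7: ψ = P/(ρg) = 300.2×1000 / (1000 × 9.81) = 30.60 m.
Total head at BH-7: h = z + ψ = 141.12 + 30.60 = 171.72 m.
Total head at BH-10: h = 198.66 − 20.35 = 178.31 m.
Head difference: h(BH-7) − h(BH-10) = 171.72 − 178.31 = -6.59 m.
Hydraulic gradient: i = |Δh| / L = 6.59 / 1725.8 = 0.00382.

i ≈ 0.00382 m/m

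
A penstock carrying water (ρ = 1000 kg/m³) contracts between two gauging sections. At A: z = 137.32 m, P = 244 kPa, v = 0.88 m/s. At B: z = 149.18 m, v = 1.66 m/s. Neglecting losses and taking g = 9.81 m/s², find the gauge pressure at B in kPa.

P₂ ≈ 127 kPa

Pressure head at A: ψ₁ = P₁/(ρg) = 244×1000 / (1000 × 9.81) = 24.87 m.
Velocity heads: v₁²/2g = 0.88²/19.62 = 0.039 m; v₂²/2g = 1.66²/19.62 = 0.140 m.
Total head H = z₁ + ψ₁ + v₁²/2g = 137.32 + 24.87 + 0.039 = 162.23 m.
ψ₂ = H − z₂ − v₂²/2g = 162.23 − 149.18 − 0.140 = 12.91 m.
P₂ = ρgψ₂ = 1000 × 9.81 × 12.91 ≈ 127 kPa.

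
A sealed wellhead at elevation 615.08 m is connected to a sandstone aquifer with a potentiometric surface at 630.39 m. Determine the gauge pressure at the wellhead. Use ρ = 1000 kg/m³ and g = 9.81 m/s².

Head above the cap: Δh = 630.39 − 615.08 = 15.31 m.
P = ρgΔh = 1000 × 9.81 × 15.31 = 150191 Pa ≈ 150 kPa.

P ≈ 150 kPa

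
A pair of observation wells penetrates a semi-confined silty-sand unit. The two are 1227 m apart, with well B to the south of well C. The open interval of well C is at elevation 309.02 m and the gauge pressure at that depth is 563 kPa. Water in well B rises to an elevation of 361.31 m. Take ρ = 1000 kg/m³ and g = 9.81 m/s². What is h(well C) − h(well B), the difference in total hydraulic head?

Δh ≈ 5.10 m

Pressure head at well C: ψ = P/(ρg) = 563×1000 / (1000 × 9.81) = 57.39 m.
Total head at well C: h = z + ψ = 309.02 + 57.39 = 366.41 m.
Total head at well B: h = 361.31 m (water level in the piezometer is the total head).
Head difference: h(well C) − h(well B) = 366.41 − 361.31 = 5.10 m.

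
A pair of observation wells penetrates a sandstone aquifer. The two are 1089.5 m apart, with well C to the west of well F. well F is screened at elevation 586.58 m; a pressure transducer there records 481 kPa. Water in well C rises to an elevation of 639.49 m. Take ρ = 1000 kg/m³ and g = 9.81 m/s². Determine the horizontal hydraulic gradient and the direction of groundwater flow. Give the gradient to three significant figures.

i ≈ 0.00356; groundwater flows toward the east

Pressure head at well F: ψ = P/(ρg) = 481×1000 / (1000 × 9.81) = 49.03 m.
Total head at well F: h = z + ψ = 586.58 + 49.03 = 635.61 m.
Total head at well C: h = 639.49 m (water level in the piezometer is the total head).
Head difference: h(well F) − h(well C) = 635.61 − 639.49 = -3.88 m.
Hydraulic gradient: i = |Δh| / L = 3.88 / 1089.5 = 0.00356.
Flow is from higher to lower head: from well C toward well F, i.e. toward the east.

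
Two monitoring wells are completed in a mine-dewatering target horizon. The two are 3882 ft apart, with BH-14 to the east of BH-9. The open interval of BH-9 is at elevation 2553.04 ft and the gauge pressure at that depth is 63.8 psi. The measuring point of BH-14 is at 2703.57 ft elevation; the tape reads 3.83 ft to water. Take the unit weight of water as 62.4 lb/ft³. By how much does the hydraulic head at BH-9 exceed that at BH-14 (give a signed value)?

Pressure head at BH-9: ψ = 144·P/γ = 144 × 63.8 / 62.4 = 147.23 ft.
Total head at BH-9: h = z + ψ = 2553.04 + 147.23 = 2700.27 ft.
Total head at BH-14: h = 2703.57 − 3.83 = 2699.74 ft.
Head difference: h(BH-9) − h(BH-14) = 2700.27 − 2699.74 = 0.53 ft.

Δh ≈ 0.53 ft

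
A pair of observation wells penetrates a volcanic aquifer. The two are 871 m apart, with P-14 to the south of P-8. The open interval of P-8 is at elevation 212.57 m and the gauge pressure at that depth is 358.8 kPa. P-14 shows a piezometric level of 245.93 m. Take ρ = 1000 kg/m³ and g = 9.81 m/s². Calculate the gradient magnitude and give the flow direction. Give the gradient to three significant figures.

i ≈ 0.00369; groundwater flows toward the south

Pressure head at P-8: ψ = P/(ρg) = 358.8×1000 / (1000 × 9.81) = 36.57 m.
Total head at P-8: h = z + ψ = 212.57 + 36.57 = 249.14 m.
Total head at P-14: h = 245.93 m (water level in the piezometer is the total head).
Head difference: h(P-8) − h(P-14) = 249.14 − 245.93 = 3.21 m.
Hydraulic gradient: i = |Δh| / L = 3.21 / 871 = 0.00369.
Flow is from higher to lower head: from P-8 toward P-14, i.e. toward the south.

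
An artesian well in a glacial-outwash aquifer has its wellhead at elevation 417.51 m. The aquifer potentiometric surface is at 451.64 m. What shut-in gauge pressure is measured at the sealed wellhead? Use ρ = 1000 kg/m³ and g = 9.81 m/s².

P ≈ 335 kPa

Head above the cap: Δh = 451.64 − 417.51 = 34.13 m.
P = ρgΔh = 1000 × 9.81 × 34.13 = 334815 Pa ≈ 335 kPa.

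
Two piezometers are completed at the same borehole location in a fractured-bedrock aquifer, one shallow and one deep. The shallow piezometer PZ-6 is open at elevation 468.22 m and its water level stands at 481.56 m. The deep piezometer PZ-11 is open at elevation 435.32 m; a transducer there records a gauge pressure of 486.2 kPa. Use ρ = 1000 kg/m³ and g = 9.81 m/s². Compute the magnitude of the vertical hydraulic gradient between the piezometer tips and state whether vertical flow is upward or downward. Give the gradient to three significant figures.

Total head at PZ-6: h = 481.56 m (water level in the standpipe).
Pressure head at PZ-11: ψ = P/(ρg) = 486.2×1000 / (1000 × 9.81) = 49.56 m.
Total head at PZ-11: h = z + ψ = 435.32 + 49.56 = 484.88 m.
Δh = h(PZ-6) − h(PZ-11) = 481.56 − 484.88 = -3.32 m.
Vertical separation Δz = 468.22 − 435.32 = 32.90 m.
|i_v| = |Δh| / Δz = 3.32 / 32.90 = 0.101.
Head is higher in the deep piezometer, so vertical flow is upward (discharge condition).

|i_v| ≈ 0.101; vertical flow is upward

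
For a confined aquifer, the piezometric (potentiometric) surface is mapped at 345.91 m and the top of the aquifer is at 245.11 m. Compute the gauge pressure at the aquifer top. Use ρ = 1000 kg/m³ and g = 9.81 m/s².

P ≈ 989 kPa

Pressure head at the aquifer top: ψ = h − z = 345.91 − 245.11 = 100.80 m.
P = ρgψ = 1000 × 9.81 × 100.80 = 988848 Pa ≈ 989 kPa.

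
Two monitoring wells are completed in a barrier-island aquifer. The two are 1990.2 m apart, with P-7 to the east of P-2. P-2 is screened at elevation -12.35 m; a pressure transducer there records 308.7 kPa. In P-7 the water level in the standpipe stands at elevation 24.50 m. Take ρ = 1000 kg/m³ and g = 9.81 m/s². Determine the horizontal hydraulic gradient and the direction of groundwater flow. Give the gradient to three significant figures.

Pressure head at P-2: ψ = P/(ρg) = 308.7×1000 / (1000 × 9.81) = 31.47 m.
Total head at P-2: h = z + ψ = -12.35 + 31.47 = 19.12 m.
Total head at P-7: h = 24.50 m (water level in the piezometer is the total head).
Head difference: h(P-2) − h(P-7) = 19.12 − 24.50 = -5.38 m.
Hydraulic gradient: i = |Δh| / L = 5.38 / 1990.2 = 0.00270.
Flow is from higher to lower head: from P-7 toward P-2, i.e. toward the west.

i ≈ 0.00270; groundwater flows toward the west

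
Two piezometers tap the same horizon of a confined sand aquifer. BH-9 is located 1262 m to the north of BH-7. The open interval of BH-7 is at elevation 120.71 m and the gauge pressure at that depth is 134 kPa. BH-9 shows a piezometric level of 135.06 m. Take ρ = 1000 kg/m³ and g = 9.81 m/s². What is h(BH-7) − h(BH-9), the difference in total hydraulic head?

Δh ≈ -0.69 m

Pressure head at BH-7: ψ = P/(ρg) = 134×1000 / (1000 × 9.81) = 13.66 m.
Total head at BH-7: h = z + ψ = 120.71 + 13.66 = 134.37 m.
Total head at BH-9: h = 135.06 m (water level in the piezometer is the total head).
Head difference: h(BH-7) − h(BH-9) = 134.37 − 135.06 = -0.69 m.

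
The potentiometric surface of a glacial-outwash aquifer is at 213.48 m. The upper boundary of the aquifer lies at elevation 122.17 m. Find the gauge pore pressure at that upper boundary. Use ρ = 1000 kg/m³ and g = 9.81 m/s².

Pressure head at the aquifer top: ψ = h − z = 213.48 − 122.17 = 91.31 m.
P = ρgψ = 1000 × 9.81 × 91.31 = 895751 Pa ≈ 896 kPa.

P ≈ 896 kPa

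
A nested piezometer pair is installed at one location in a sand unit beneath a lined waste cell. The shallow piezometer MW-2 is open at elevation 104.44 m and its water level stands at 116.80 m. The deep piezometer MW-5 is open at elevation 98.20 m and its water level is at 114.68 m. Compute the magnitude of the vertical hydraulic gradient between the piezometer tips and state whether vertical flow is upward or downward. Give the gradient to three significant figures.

|i_v| ≈ 0.340; vertical flow is downward

Total head at MW-2: h = 116.80 m (water level in the standpipe).
Total head at MW-5: h = 114.68 m.
Δh = h(MW-2) − h(MW-5) = 116.80 − 114.68 = 2.12 m.
Vertical separation Δz = 104.44 − 98.20 = 6.24 m.
|i_v| = |Δh| / Δz = 2.12 / 6.24 = 0.340.
Head is higher in the shallow piezometer, so vertical flow is downward (recharge condition).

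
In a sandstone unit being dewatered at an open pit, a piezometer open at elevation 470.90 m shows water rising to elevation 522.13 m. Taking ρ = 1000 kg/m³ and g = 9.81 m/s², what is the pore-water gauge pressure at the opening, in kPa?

Pressure head ψ = h − z = 522.13 − 470.90 = 51.23 m.
P = ρgψ = 1000 × 9.81 × 51.23 = 502566 Pa ≈ 503 kPa.

P ≈ 503 kPa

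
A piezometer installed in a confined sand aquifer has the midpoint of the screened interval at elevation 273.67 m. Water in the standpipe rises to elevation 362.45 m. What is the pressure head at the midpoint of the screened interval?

Total head h = 362.45 m (the water-surface elevation in the piezometer).
Pressure head ψ = h − z = 362.45 − 273.67 = 88.78 m.

ψ ≈ 88.78 m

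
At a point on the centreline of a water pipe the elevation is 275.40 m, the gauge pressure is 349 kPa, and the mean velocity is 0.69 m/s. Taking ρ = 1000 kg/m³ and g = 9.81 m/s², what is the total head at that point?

h ≈ 311.00 m

Pressure head ψ = P/(ρg) = 349×1000 / (1000 × 9.81) = 35.58 m.
Velocity head = v²/(2g) = 0.69² / (2 × 9.81) = 0.024 m.
h = z + ψ + v²/(2g) = 275.40 + 35.58 + 0.024 = 311.00 m.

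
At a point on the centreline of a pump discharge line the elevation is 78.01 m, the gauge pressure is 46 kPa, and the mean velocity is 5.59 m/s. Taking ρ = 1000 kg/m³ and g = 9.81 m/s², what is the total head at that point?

Pressure head ψ = P/(ρg) = 46×1000 / (1000 × 9.81) = 4.69 m.
Velocity head = v²/(2g) = 5.59² / (2 × 9.81) = 1.593 m.
h = z + ψ + v²/(2g) = 78.01 + 4.69 + 1.593 = 84.29 m.

h ≈ 84.29 m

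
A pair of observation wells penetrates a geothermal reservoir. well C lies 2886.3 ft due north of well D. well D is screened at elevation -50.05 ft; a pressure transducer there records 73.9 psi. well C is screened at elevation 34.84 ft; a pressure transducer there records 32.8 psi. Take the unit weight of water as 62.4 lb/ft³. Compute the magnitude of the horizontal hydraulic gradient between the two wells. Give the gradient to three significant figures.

i ≈ 0.00345

Pressure head at well D: ψ = 144·P/γ = 144 × 73.9 / 62.4 = 170.54 ft.
Total head at well D: h = z + ψ = -50.05 + 170.54 = 120.49 ft.
Pressure head at well C: ψ = 144·P/γ = 144 × 32.8 / 62.4 = 75.69 ft.
Total head at well C: h = z + ψ = 34.84 + 75.69 = 110.53 ft.
Head difference: h(well D) − h(well C) = 120.49 − 110.53 = 9.96 ft.
Hydraulic gradient: i = |Δh| / L = 9.96 / 2886.3 = 0.00345.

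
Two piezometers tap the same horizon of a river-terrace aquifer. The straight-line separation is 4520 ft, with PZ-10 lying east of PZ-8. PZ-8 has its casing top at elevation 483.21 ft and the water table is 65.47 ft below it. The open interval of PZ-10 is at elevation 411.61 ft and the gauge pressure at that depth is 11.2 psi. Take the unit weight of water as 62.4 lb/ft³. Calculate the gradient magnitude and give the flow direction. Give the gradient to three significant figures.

i ≈ 0.00436; groundwater flows toward the west

Total head at PZ-8: h = 483.21 − 65.47 = 417.74 ft.
Pressure head at PZ-10: ψ = 144·P/γ = 144 × 11.2 / 62.4 = 25.85 ft.
Total head at PZ-10: h = z + ψ = 411.61 + 25.85 = 437.46 ft.
Head difference: h(PZ-8) − h(PZ-10) = 417.74 − 437.46 = -19.72 ft.
Hydraulic gradient: i = |Δh| / L = 19.72 / 4520 = 0.00436.
Flow is from higher to lower head: from PZ-10 toward PZ-8, i.e. toward the west.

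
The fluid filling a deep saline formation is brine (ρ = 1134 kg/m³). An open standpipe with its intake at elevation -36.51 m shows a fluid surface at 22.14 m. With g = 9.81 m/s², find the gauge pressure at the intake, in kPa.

P ≈ 652 kPa

Pressure head ψ = h − z = 22.14 − (-36.51) = 58.65 m.
P = ρgψ = 1134 × 9.81 × 58.65 = 652454 Pa ≈ 652 kPa.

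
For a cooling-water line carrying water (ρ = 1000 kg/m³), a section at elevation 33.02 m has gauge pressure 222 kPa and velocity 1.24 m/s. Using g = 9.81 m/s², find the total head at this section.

Pressure head ψ = P/(ρg) = 222×1000 / (1000 × 9.81) = 22.63 m.
Velocity head = v²/(2g) = 1.24² / (2 × 9.81) = 0.078 m.
h = z + ψ + v²/(2g) = 33.02 + 22.63 + 0.078 = 55.73 m.

h ≈ 55.73 m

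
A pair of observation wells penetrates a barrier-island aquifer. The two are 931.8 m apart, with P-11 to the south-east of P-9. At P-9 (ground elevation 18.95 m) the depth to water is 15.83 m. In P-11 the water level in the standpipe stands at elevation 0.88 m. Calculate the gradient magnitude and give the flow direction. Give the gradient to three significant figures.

i ≈ 0.00240; groundwater flows toward the south-east

Total head at P-9: h = 18.95 − 15.83 = 3.12 m.
Total head at P-11: h = 0.88 m (water level in the piezometer is the total head).
Head difference: h(P-9) − h(P-11) = 3.12 − 0.88 = 2.24 m.
Hydraulic gradient: i = |Δh| / L = 2.24 / 931.8 = 0.00240.
Flow is from higher to lower head: from P-9 toward P-11, i.e. toward the south-east.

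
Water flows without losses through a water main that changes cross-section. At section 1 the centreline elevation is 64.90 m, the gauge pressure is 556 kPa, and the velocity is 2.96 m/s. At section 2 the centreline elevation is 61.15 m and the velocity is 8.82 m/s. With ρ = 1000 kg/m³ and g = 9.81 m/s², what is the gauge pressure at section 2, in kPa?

Pressure head at 1: ψ₁ = P₁/(ρg) = 556×1000 / (1000 × 9.81) = 56.68 m.
Velocity heads: v₁²/2g = 2.96²/19.62 = 0.447 m; v₂²/2g = 8.82²/19.62 = 3.965 m.
Total head H = z₁ + ψ₁ + v₁²/2g = 64.90 + 56.68 + 0.447 = 122.03 m.
ψ₂ = H − z₂ − v₂²/2g = 122.03 − 61.15 − 3.965 = 56.92 m.
P₂ = ρgψ₂ = 1000 × 9.81 × 56.92 ≈ 558 kPa.

P₂ ≈ 558 kPa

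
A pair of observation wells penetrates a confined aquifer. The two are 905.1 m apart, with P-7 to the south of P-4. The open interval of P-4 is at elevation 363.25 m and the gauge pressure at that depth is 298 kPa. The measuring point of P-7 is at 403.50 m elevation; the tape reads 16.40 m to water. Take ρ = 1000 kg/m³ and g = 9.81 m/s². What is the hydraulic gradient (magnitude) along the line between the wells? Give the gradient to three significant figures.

i ≈ 0.00721

Pressure head at P-4: ψ = P/(ρg) = 298×1000 / (1000 × 9.81) = 30.38 m.
Total head at P-4: h = z + ψ = 363.25 + 30.38 = 393.63 m.
Total head at P-7: h = 403.50 − 16.40 = 387.10 m.
Head difference: h(P-4) − h(P-7) = 393.63 − 387.10 = 6.53 m.
Hydraulic gradient: i = |Δh| / L = 6.53 / 905.1 = 0.00721.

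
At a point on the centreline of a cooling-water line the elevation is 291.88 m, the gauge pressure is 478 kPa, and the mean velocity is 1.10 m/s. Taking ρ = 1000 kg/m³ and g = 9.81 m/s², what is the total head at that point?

Pressure head ψ = P/(ρg) = 478×1000 / (1000 × 9.81) = 48.73 m.
Velocity head = v²/(2g) = 1.10² / (2 × 9.81) = 0.062 m.
h = z + ψ + v²/(2g) = 291.88 + 48.73 + 0.062 = 340.67 m.

h ≈ 340.67 m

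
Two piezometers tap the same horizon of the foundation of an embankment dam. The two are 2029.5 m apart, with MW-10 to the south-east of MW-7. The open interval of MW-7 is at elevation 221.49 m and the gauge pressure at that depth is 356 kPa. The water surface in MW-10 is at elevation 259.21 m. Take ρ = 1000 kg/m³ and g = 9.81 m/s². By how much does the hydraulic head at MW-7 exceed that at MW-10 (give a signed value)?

Δh ≈ -1.43 m

Pressure head at MW-7: ψ = P/(ρg) = 356×1000 / (1000 × 9.81) = 36.29 m.
Total head at MW-7: h = z + ψ = 221.49 + 36.29 = 257.78 m.
Total head at MW-10: h = 259.21 m (water level in the piezometer is the total head).
Head difference: h(MW-7) − h(MW-10) = 257.78 − 259.21 = -1.43 m.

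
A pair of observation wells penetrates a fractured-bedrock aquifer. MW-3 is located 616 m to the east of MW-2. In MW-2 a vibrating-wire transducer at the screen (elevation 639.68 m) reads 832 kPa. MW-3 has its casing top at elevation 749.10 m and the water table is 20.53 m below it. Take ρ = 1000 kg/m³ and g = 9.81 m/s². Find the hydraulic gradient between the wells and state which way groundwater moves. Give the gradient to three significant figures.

Pressure head at MW-2: ψ = P/(ρg) = 832×1000 / (1000 × 9.81) = 84.81 m.
Total head at MW-2: h = z + ψ = 639.68 + 84.81 = 724.49 m.
Total head at MW-3: h = 749.10 − 20.53 = 728.57 m.
Head difference: h(MW-2) − h(MW-3) = 724.49 − 728.57 = -4.08 m.
Hydraulic gradient: i = |Δh| / L = 4.08 / 616 = 0.00662.
Flow is from higher to lower head: from MW-3 toward MW-2, i.e. toward the west.

i ≈ 0.00662; groundwater flows toward the west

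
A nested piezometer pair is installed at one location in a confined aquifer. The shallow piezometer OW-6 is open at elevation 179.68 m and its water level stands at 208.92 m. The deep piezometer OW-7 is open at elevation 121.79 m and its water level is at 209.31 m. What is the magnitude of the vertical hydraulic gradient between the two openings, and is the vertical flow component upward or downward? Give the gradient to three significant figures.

Total head at OW-6: h = 208.92 m (water level in the standpipe).
Total head at OW-7: h = 209.31 m.
Δh = h(OW-6) − h(OW-7) = 208.92 − 209.31 = -0.39 m.
Vertical separation Δz = 179.68 − 121.79 = 57.89 m.
|i_v| = |Δh| / Δz = 0.39 / 57.89 = 0.00674.
Head is higher in the deep piezometer, so vertical flow is upward (discharge condition).

|i_v| ≈ 0.00674; vertical flow is upward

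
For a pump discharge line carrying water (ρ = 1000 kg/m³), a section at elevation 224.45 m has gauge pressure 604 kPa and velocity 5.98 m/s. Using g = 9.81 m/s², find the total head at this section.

Pressure head ψ = P/(ρg) = 604×1000 / (1000 × 9.81) = 61.57 m.
Velocity head = v²/(2g) = 5.98² / (2 × 9.81) = 1.823 m.
h = z + ψ + v²/(2g) = 224.45 + 61.57 + 1.823 = 287.84 m.

h ≈ 287.84 m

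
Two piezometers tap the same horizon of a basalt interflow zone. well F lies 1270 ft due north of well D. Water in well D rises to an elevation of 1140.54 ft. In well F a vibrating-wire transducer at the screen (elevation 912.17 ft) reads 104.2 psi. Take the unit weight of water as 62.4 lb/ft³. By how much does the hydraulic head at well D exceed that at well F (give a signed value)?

Total head at well D: h = 1140.54 ft (water level in the piezometer is the total head).
Pressure head at well F: ψ = 144·P/γ = 144 × 104.2 / 62.4 = 240.46 ft.
Total head at well F: h = z + ψ = 912.17 + 240.46 = 1152.63 ft.
Head difference: h(well D) − h(well F) = 1140.54 − 1152.63 = -12.09 ft.

Δh ≈ -12.09 ft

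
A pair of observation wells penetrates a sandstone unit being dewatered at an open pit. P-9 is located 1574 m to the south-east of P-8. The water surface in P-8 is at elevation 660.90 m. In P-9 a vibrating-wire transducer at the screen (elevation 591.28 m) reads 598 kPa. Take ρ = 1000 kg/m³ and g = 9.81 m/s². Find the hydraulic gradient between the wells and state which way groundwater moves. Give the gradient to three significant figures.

i ≈ 0.00550; groundwater flows toward the south-east

Total head at P-8: h = 660.90 m (water level in the piezometer is the total head).
Pressure head at P-9: ψ = P/(ρg) = 598×1000 / (1000 × 9.81) = 60.96 m.
Total head at P-9: h = z + ψ = 591.28 + 60.96 = 652.24 m.
Head difference: h(P-8) − h(P-9) = 660.90 − 652.24 = 8.66 m.
Hydraulic gradient: i = |Δh| / L = 8.66 / 1574 = 0.00550.
Flow is from higher to lower head: from P-8 toward P-9, i.e. toward the south-east.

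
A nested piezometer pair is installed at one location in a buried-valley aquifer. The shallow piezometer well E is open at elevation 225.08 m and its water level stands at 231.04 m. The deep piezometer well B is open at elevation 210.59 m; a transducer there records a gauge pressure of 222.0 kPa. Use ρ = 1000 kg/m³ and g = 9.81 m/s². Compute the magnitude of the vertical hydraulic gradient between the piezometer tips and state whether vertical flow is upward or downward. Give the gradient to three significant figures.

|i_v| ≈ 0.150; vertical flow is upward

Total head at well E: h = 231.04 m (water level in the standpipe).
Pressure head at well B: ψ = P/(ρg) = 222.0×1000 / (1000 × 9.81) = 22.63 m.
Total head at well B: h = z + ψ = 210.59 + 22.63 = 233.22 m.
Δh = h(well E) − h(well B) = 231.04 − 233.22 = -2.18 m.
Vertical separation Δz = 225.08 − 210.59 = 14.49 m.
|i_v| = |Δh| / Δz = 2.18 / 14.49 = 0.150.
Head is higher in the deep piezometer, so vertical flow is upward (discharge condition).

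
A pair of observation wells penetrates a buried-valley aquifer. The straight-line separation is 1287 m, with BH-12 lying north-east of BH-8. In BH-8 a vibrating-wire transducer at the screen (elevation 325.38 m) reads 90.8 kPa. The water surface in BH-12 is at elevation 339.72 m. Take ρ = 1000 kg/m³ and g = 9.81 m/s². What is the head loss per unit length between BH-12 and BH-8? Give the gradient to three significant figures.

i ≈ 0.00395 m/m

Pressure head at BH-8: ψ = P/(ρg) = 90.8×1000 / (1000 × 9.81) = 9.26 m.
Total head at BH-8: h = z + ψ = 325.38 + 9.26 = 334.64 m.
Total head at BH-12: h = 339.72 m (water level in the piezometer is the total head).
Head difference: h(BH-8) − h(BH-12) = 334.64 − 339.72 = -5.08 m.
Hydraulic gradient: i = |Δh| / L = 5.08 / 1287 = 0.00395.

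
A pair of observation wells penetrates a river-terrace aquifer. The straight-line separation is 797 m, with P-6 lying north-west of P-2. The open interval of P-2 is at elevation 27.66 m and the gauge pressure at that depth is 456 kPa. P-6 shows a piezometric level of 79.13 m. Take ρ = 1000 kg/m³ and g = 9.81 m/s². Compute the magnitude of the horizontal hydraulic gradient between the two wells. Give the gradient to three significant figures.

i ≈ 0.00626

Pressure head at P-2: ψ = P/(ρg) = 456×1000 / (1000 × 9.81) = 46.48 m.
Total head at P-2: h = z + ψ = 27.66 + 46.48 = 74.14 m.
Total head at P-6: h = 79.13 m (water level in the piezometer is the total head).
Head difference: h(P-2) − h(P-6) = 74.14 − 79.13 = -4.99 m.
Hydraulic gradient: i = |Δh| / L = 4.99 / 797 = 0.00626.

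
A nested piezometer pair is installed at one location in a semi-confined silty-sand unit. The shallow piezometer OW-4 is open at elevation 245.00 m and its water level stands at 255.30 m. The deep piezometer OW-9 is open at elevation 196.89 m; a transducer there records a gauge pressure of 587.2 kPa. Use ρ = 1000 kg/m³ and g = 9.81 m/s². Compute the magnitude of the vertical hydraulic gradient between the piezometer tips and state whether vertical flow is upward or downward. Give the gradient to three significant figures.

Total head at OW-4: h = 255.30 m (water level in the standpipe).
Pressure head at OW-9: ψ = P/(ρg) = 587.2×1000 / (1000 × 9.81) = 59.86 m.
Total head at OW-9: h = z + ψ = 196.89 + 59.86 = 256.75 m.
Δh = h(OW-4) − h(OW-9) = 255.30 − 256.75 = -1.45 m.
Vertical separation Δz = 245.00 − 196.89 = 48.11 m.
|i_v| = |Δh| / Δz = 1.45 / 48.11 = 0.0301.
Head is higher in the deep piezometer, so vertical flow is upward (discharge condition).

|i_v| ≈ 0.0301; vertical flow is upward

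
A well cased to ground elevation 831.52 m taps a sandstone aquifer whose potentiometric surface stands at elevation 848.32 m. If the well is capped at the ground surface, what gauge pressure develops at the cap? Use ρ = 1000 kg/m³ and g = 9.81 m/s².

P ≈ 165 kPa

Head above the cap: Δh = 848.32 − 831.52 = 16.80 m.
P = ρgΔh = 1000 × 9.81 × 16.80 = 164808 Pa ≈ 165 kPa.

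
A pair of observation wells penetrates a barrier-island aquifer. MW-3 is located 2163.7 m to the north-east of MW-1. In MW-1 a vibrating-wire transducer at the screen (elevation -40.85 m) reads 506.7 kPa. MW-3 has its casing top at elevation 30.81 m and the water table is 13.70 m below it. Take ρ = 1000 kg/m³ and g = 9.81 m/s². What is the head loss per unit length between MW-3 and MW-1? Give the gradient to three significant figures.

Pressure head at MW-1: ψ = P/(ρg) = 506.7×1000 / (1000 × 9.81) = 51.65 m.
Total head at MW-1: h = z + ψ = -40.85 + 51.65 = 10.80 m.
Total head at MW-3: h = 30.81 − 13.70 = 17.11 m.
Head difference: h(MW-1) − h(MW-3) = 10.80 − 17.11 = -6.31 m.
Hydraulic gradient: i = |Δh| / L = 6.31 / 2163.7 = 0.00292.

i ≈ 0.00292 m/m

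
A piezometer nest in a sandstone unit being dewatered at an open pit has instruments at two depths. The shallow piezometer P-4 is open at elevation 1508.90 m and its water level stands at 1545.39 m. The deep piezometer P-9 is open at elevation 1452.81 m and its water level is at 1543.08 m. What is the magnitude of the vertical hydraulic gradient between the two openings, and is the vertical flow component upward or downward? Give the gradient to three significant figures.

|i_v| ≈ 0.0412; vertical flow is downward

Total head at P-4: h = 1545.39 m (water level in the standpipe).
Total head at P-9: h = 1543.08 m.
Δh = h(P-4) − h(P-9) = 1545.39 − 1543.08 = 2.31 m.
Vertical separation Δz = 1508.90 − 1452.81 = 56.09 m.
|i_v| = |Δh| / Δz = 2.31 / 56.09 = 0.0412.
Head is higher in the shallow piezometer, so vertical flow is downward (recharge condition).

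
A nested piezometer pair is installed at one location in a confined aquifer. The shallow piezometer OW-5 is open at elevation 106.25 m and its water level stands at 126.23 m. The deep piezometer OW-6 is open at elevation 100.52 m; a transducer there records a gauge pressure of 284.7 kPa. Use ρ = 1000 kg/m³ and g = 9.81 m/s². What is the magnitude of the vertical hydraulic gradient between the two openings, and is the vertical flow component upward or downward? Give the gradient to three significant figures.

|i_v| ≈ 0.578; vertical flow is upward

Total head at OW-5: h = 126.23 m (water level in the standpipe).
Pressure head at OW-6: ψ = P/(ρg) = 284.7×1000 / (1000 × 9.81) = 29.02 m.
Total head at OW-6: h = z + ψ = 100.52 + 29.02 = 129.54 m.
Δh = h(OW-5) − h(OW-6) = 126.23 − 129.54 = -3.31 m.
Vertical separation Δz = 106.25 − 100.52 = 5.73 m.
|i_v| = |Δh| / Δz = 3.31 / 5.73 = 0.578.
Head is higher in the deep piezometer, so vertical flow is upward (discharge condition).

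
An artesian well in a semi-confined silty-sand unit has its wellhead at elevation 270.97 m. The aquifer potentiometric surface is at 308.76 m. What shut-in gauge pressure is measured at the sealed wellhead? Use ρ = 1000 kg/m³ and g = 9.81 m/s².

P ≈ 371 kPa

Head above the cap: Δh = 308.76 − 270.97 = 37.79 m.
P = ρgΔh = 1000 × 9.81 × 37.79 = 370720 Pa ≈ 371 kPa.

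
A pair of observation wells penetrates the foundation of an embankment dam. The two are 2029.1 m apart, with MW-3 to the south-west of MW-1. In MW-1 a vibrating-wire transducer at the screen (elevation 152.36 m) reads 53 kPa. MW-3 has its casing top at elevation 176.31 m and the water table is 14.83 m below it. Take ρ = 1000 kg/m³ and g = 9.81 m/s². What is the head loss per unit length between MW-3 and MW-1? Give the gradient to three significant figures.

i ≈ 0.00183 m/m

Pressure head at MW-1: ψ = P/(ρg) = 53×1000 / (1000 × 9.81) = 5.40 m.
Total head at MW-1: h = z + ψ = 152.36 + 5.40 = 157.76 m.
Total head at MW-3: h = 176.31 − 14.83 = 161.48 m.
Head difference: h(MW-1) − h(MW-3) = 157.76 − 161.48 = -3.72 m.
Hydraulic gradient: i = |Δh| / L = 3.72 / 2029.1 = 0.00183.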